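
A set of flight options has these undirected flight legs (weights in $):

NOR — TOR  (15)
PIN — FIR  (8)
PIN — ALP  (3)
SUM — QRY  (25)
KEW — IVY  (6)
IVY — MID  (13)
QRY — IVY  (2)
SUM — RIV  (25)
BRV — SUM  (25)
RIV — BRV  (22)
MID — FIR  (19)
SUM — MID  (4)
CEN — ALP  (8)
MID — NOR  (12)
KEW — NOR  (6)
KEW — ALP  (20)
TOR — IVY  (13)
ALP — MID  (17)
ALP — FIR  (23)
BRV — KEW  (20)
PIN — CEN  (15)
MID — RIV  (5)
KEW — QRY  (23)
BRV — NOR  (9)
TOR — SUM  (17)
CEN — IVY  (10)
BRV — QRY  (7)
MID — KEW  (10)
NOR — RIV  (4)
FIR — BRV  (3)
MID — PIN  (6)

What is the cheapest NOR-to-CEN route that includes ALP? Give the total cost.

Shortest NOR→ALP: NOR → RIV → MID → PIN → ALP = 18
Shortest ALP→CEN: ALP → CEN = 8
Total via ALP: 18 + 8 = $26.

$26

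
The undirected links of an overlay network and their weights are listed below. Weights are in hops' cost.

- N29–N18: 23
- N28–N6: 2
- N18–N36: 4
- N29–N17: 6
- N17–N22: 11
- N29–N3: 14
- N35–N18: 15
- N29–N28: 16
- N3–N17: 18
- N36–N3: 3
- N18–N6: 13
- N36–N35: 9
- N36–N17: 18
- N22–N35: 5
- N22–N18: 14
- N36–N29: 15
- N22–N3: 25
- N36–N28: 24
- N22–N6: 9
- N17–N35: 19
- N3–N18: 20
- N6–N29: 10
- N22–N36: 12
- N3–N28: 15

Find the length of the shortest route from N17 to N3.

Candidate routes:
N17 → N3: 18 = 18
N17 → N36 → N3: 18+3 = 21
N17 → N29 → N3: 6+14 = 20
N17 → N29 → N36 → N3: 6+15+3 = 24
Cheapest is N17 → N3 at 18 hops' cost.

18 hops' cost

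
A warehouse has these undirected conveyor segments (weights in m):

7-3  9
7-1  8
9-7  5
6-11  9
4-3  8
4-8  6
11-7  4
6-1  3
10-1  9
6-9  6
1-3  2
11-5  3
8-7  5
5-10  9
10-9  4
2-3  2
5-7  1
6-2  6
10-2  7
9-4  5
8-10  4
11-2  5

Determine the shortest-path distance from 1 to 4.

10 m

Compare a few routes:
1–10–9–4: 9+4+5 = 18
1–7–9–4: 8+5+5 = 18
1–6–9–4: 3+6+5 = 14
1–3–4: 2+8 = 10
Cheapest is 1–3–4 at 10 m.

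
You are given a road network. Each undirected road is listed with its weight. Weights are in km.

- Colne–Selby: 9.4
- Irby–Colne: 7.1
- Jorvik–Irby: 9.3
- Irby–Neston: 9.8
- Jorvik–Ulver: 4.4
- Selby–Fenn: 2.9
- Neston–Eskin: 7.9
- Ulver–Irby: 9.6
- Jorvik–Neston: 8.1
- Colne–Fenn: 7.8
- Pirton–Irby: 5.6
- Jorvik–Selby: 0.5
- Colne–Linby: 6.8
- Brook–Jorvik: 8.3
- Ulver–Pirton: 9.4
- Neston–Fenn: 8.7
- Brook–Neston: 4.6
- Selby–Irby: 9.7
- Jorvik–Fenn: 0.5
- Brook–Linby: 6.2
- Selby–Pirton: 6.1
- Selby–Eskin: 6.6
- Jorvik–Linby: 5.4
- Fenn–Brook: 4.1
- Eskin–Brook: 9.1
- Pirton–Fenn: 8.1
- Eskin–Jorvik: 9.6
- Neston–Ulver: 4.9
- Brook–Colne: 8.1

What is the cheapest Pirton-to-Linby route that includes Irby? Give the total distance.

19.5 km

Best Pirton to Irby: Pirton → Irby costing 5.6
Shortest Irby→Linby: Irby → Colne → Linby = 13.9
Total via Irby: 5.6 + 13.9 = 19.5 km.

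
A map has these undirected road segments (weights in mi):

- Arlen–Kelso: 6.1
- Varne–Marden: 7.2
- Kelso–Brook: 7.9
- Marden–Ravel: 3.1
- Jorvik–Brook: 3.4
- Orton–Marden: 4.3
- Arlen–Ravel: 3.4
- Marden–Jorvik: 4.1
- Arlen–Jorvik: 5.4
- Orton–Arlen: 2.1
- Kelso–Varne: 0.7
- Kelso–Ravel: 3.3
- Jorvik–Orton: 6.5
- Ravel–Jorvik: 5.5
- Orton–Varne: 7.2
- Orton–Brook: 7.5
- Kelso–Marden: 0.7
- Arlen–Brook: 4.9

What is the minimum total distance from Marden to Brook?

Enumerating some paths:
Marden → Jorvik → Brook: 4.1+3.4 = 7.5
Marden → Kelso → Brook: 0.7+7.9 = 8.6
Marden → Orton → Arlen → Brook: 4.3+2.1+4.9 = 11.3
Cheapest is Marden → Jorvik → Brook at 7.5 mi.

7.5 mi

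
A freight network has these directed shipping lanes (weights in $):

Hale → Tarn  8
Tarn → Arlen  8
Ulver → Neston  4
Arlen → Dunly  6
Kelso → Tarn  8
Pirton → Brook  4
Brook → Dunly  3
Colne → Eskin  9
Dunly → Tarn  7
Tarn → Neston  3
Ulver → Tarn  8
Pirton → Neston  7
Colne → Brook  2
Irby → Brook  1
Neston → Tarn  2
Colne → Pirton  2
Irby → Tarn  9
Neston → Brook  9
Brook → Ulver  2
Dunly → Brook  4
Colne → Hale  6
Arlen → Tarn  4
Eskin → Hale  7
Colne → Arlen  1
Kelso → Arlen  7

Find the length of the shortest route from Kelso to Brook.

$17

Settle nodes by increasing distance from Kelso:
Kelso: 0
Arlen: 7  (via Kelso)
Tarn: 8  (via Kelso)
Neston: 11  (via Tarn)
Dunly: 13  (via Arlen)
Brook: 17  (via Dunly)
Shortest route: Kelso–Arlen–Dunly–Brook = $17.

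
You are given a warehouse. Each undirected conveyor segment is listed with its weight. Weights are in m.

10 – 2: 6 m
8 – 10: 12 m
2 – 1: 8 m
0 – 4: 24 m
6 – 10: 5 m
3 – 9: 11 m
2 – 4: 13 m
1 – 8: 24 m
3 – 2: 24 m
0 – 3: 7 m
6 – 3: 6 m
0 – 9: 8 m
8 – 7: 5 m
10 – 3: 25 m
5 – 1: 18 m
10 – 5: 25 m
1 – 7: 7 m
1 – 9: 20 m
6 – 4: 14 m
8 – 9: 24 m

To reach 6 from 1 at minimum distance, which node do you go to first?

Candidate routes:
1 → 7 → 8 → 10 → 6: 7+5+12+5 = 29
1 → 2 → 10 → 6: 8+6+5 = 19
Cheapest is 1 → 2 → 10 → 6 at 19 m.
So from 1 the first move is to 2.

2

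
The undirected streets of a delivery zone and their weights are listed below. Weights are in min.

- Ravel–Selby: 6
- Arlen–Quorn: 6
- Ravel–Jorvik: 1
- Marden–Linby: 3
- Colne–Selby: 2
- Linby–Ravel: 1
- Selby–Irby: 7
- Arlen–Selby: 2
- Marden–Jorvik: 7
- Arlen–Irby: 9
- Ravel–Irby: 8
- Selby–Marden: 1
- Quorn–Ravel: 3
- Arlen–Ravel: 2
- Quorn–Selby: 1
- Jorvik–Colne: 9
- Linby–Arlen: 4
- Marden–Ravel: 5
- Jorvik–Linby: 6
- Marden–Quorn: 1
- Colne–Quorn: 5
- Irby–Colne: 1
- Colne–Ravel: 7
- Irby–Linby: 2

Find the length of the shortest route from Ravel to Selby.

4 min

Candidate routes:
Ravel - Quorn - Marden - Selby: 3+1+1 = 5
Ravel - Arlen - Selby: 2+2 = 4
Ravel - Linby - Marden - Selby: 1+3+1 = 5
Cheapest is Ravel - Arlen - Selby at 4 min.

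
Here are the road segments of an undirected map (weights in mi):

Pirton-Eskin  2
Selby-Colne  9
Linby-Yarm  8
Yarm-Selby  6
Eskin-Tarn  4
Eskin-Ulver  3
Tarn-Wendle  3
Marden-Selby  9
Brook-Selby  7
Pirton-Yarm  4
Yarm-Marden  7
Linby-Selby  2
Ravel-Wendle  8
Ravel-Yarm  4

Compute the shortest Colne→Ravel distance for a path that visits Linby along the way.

23 mi

Best Colne to Linby: Colne–Selby–Linby costing 11
Shortest Linby→Ravel: Linby–Yarm–Ravel = 12
Total via Linby: 11 + 12 = 23 mi.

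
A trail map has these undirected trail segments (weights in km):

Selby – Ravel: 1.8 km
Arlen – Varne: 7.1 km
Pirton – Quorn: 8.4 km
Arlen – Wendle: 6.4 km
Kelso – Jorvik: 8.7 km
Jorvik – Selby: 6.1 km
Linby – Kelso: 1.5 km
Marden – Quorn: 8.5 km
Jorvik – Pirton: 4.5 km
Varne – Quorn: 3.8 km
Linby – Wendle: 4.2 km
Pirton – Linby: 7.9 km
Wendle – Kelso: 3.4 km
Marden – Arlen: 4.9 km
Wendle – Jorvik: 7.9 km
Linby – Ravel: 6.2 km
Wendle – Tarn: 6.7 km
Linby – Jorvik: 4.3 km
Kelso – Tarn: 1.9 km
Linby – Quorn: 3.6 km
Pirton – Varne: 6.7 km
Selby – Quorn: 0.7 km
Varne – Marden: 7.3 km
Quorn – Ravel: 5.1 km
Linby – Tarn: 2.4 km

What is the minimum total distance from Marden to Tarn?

14.5 km

Enumerating some paths:
Marden - Quorn - Linby - Tarn: 8.5+3.6+2.4 = 14.5
Marden - Arlen - Wendle - Kelso - Tarn: 4.9+6.4+3.4+1.9 = 16.6
Marden - Quorn - Linby - Kelso - Tarn: 8.5+3.6+1.5+1.9 = 15.5
Cheapest is Marden - Quorn - Linby - Tarn at 14.5 km.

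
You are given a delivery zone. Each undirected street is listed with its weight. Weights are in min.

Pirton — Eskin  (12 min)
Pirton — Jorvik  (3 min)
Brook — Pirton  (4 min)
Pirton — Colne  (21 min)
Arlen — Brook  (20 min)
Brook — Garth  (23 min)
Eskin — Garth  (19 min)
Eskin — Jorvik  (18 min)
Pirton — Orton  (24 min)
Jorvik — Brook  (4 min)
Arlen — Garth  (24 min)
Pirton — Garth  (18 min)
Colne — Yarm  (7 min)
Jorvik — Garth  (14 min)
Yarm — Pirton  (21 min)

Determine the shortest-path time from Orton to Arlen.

48 min

Settle nodes by increasing distance from Orton:
Orton: 0
Pirton: 24  (via Orton)
Jorvik: 27  (via Pirton)
Brook: 28  (via Pirton)
Eskin: 36  (via Pirton)
Garth: 41  (via Jorvik)
Yarm: 45  (via Pirton)
Colne: 45  (via Pirton)
Arlen: 48  (via Brook)
Shortest route: Orton → Pirton → Brook → Arlen = 48 min.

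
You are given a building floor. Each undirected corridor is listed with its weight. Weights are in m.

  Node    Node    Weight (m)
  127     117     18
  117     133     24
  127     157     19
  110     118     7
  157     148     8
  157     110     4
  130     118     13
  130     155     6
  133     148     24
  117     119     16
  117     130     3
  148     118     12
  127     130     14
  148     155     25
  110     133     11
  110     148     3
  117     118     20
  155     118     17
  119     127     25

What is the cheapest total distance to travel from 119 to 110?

39 m

Settle nodes by increasing distance from 119:
119: 0
117: 16  (via 119)
130: 19  (via 117)
127: 25  (via 119)
155: 25  (via 130)
118: 32  (via 130)
110: 39  (via 118)
Shortest route: 119 → 117 → 130 → 118 → 110 = 39 m.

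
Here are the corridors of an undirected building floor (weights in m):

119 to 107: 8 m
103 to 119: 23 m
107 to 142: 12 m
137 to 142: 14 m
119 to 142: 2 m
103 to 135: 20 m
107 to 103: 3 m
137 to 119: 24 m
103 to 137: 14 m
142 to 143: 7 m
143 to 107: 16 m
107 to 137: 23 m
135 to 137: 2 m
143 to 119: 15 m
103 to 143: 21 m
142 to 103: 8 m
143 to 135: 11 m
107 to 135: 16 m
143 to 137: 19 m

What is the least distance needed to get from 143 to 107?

Enumerating some paths:
143–142–107: 7+12 = 19
143–142–119–107: 7+2+8 = 17
143–142–103–107: 7+8+3 = 18
143–107: 16 = 16
Cheapest is 143–107 at 16 m.

16 m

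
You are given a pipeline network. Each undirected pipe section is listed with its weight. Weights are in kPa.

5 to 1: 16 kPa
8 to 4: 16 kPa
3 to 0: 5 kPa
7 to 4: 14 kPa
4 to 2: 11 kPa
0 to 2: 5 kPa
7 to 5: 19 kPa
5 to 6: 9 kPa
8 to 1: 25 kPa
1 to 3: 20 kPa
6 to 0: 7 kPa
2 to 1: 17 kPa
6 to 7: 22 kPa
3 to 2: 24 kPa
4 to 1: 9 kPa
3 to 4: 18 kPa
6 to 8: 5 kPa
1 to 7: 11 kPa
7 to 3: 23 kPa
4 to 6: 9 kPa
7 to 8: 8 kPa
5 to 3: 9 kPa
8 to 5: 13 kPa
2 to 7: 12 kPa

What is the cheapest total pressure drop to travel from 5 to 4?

18 kPa

Compare a few routes:
5–1–4: 16+9 = 25
5–6–4: 9+9 = 18
The minimum is 18 kPa via 5–6–4.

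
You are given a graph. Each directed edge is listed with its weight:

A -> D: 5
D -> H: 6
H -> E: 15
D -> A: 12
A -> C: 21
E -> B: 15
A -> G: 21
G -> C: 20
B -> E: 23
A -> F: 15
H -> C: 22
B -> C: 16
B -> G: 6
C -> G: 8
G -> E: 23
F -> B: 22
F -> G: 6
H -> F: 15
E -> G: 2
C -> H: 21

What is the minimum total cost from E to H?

Enumerating some paths:
E → B → C → H: 15+16+21 = 52
E → G → C → H: 2+20+21 = 43
Cheapest is E → G → C → H at 43.

43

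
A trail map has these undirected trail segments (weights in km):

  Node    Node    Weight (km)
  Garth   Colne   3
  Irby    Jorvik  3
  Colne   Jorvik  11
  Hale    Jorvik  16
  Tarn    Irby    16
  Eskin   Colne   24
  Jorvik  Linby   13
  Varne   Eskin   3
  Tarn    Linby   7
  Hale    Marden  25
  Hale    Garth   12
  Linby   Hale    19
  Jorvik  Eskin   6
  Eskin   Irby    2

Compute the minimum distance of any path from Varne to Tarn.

Compare a few routes:
Varne → Eskin → Irby → Jorvik → Linby → Tarn: 3+2+3+13+7 = 28
Varne → Eskin → Irby → Tarn: 3+2+16 = 21
The minimum is 21 km via Varne → Eskin → Irby → Tarn.

21 km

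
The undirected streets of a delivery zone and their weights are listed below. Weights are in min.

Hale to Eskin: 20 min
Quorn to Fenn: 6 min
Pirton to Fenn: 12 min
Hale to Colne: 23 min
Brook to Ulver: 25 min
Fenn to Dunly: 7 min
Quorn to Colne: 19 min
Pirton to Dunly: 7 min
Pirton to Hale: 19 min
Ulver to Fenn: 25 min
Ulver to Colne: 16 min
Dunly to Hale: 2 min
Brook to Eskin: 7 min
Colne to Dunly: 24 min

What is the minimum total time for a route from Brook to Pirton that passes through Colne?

72 min

Best Brook to Colne: Brook–Ulver–Colne costing 41
Shortest Colne→Pirton: Colne–Dunly–Pirton = 31
Total via Colne: 41 + 31 = 72 min.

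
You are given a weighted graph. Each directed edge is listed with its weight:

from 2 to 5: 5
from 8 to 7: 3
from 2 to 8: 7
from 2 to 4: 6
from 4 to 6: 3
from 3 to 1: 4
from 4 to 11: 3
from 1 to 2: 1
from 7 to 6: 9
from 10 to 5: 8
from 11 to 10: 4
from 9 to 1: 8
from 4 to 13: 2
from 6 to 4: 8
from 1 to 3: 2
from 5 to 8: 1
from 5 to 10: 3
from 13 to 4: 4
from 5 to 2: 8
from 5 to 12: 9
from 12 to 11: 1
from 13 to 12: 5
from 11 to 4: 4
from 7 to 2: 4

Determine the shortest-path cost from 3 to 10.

Settle nodes by increasing distance from 3:
3: 0
1: 4  (via 3)
2: 5  (via 1)
5: 10  (via 2)
4: 11  (via 2)
8: 11  (via 5)
10: 13  (via 5)
Shortest route: 3–1–2–5–10 = 13.

13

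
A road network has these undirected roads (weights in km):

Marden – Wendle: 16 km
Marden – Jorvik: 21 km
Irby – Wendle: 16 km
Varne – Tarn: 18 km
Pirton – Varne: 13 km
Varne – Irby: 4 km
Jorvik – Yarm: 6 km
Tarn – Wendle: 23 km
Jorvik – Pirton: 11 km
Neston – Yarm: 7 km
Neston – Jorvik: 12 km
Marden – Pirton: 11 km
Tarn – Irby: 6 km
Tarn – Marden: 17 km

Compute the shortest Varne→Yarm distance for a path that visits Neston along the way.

43 km

Shortest Varne→Neston: Varne → Pirton → Jorvik → Neston = 36
Best Neston to Yarm: Neston → Yarm costing 7
Total via Neston: 36 + 7 = 43 km.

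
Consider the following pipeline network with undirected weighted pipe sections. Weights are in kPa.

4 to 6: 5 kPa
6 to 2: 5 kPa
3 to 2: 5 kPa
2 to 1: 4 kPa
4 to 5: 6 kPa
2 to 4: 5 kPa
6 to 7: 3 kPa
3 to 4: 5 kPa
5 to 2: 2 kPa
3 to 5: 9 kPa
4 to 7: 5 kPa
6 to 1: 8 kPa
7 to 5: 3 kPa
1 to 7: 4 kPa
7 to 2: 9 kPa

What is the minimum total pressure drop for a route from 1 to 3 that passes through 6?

17 kPa

Shortest 1→6: 1–7–6 = 7
Best 6 to 3: 6–2–3 costing 10
Total via 6: 7 + 10 = 17 kPa.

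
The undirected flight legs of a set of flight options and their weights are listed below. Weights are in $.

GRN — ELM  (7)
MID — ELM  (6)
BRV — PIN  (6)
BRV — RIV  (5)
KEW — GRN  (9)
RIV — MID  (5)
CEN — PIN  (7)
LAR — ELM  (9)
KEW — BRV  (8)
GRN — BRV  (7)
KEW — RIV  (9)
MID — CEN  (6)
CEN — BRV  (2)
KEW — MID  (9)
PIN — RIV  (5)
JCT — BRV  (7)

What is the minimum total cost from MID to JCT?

Compare a few routes:
MID → RIV → BRV → JCT: 5+5+7 = 17
MID → CEN → BRV → JCT: 6+2+7 = 15
MID → RIV → PIN → BRV → JCT: 5+5+6+7 = 23
The minimum is $15 via MID → CEN → BRV → JCT.

$15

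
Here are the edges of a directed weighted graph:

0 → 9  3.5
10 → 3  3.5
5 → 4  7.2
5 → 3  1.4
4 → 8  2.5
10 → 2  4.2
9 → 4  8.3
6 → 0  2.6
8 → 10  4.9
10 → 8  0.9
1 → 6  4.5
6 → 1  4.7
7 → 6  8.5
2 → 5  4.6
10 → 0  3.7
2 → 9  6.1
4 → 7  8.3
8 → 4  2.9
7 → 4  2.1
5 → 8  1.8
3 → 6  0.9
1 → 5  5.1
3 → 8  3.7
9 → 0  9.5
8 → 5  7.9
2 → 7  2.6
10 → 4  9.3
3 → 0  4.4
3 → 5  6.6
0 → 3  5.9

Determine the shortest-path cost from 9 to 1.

Settle nodes by increasing distance from 9:
9: 0
4: 8.3  (via 9)
0: 9.5  (via 9)
8: 10.8  (via 4)
3: 15.4  (via 0)
10: 15.7  (via 8)
6: 16.3  (via 3)
7: 16.6  (via 4)
5: 18.7  (via 8)
2: 19.9  (via 10)
1: 21  (via 6)
Shortest route: 9 → 0 → 3 → 6 → 1 = 21.

21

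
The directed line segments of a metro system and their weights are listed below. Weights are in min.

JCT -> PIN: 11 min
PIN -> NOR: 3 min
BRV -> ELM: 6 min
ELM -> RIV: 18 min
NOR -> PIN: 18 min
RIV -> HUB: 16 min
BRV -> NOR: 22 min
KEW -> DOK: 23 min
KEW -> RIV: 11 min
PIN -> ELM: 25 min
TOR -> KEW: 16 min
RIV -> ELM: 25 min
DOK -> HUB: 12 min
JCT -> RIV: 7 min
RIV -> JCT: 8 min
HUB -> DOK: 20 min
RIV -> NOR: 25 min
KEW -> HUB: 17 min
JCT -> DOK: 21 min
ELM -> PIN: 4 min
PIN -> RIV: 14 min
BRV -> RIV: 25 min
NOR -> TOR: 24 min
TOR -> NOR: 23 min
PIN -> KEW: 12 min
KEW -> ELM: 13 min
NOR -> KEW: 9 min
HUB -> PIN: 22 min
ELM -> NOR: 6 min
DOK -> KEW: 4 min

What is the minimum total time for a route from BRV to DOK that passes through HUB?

58 min

Shortest BRV→HUB: BRV → ELM → NOR → KEW → HUB = 38
Shortest HUB→DOK: HUB → DOK = 20
Total via HUB: 38 + 20 = 58 min.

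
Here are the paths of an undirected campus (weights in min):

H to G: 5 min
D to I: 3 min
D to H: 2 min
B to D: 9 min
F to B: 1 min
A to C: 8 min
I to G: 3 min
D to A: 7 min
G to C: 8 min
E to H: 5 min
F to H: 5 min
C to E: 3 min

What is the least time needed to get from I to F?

Shortest distances from I:
I: 0
D: 3  (via I)
G: 3  (via I)
H: 5  (via D)
A: 10  (via D)
E: 10  (via H)
F: 10  (via H)
Shortest route: I–D–H–F = 10 min.

10 min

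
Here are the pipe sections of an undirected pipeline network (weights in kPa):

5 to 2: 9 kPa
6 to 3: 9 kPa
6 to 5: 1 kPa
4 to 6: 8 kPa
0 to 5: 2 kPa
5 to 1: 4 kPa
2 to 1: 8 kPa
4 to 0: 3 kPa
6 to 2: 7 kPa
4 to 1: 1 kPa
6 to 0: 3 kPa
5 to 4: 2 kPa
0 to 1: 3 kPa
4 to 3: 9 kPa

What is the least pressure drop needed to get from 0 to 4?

3 kPa

Running Dijkstra from 0:
0: 0
5: 2  (via 0)
1: 3  (via 0)
4: 3  (via 0)
Shortest route: 0–4 = 3 kPa.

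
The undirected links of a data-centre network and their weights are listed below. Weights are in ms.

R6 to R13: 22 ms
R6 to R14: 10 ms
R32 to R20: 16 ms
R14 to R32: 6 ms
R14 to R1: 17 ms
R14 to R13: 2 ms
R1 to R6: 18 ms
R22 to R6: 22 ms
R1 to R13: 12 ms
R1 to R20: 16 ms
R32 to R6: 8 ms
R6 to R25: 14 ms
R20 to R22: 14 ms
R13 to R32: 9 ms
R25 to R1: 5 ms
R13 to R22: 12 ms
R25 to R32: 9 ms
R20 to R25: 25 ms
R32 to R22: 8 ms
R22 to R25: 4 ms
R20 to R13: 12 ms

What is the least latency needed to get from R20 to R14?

Enumerating some paths:
R20 → R13 → R14: 12+2 = 14
R20 → R32 → R14: 16+6 = 22
R20 → R13 → R32 → R14: 12+9+6 = 27
Cheapest is R20 → R13 → R14 at 14 ms.

14 ms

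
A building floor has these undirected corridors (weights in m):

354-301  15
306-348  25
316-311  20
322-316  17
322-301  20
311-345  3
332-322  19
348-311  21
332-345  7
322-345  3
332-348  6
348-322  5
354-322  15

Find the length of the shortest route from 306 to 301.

Shortest distances from 306:
306: 0
348: 25  (via 306)
322: 30  (via 348)
332: 31  (via 348)
345: 33  (via 322)
311: 36  (via 345)
354: 45  (via 322)
316: 47  (via 322)
301: 50  (via 322)
Shortest route: 306 → 348 → 322 → 301 = 50 m.

50 m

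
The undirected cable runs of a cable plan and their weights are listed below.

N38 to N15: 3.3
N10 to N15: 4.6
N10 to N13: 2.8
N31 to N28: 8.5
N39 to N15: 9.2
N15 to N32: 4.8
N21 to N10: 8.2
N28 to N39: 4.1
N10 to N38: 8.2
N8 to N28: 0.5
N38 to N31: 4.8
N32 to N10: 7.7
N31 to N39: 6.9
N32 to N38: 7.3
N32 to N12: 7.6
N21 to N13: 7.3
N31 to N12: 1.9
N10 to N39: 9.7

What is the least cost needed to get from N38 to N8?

13.8

Shortest distances from N38:
N38: 0
N15: 3.3  (via N38)
N31: 4.8  (via N38)
N12: 6.7  (via N31)
N32: 7.3  (via N38)
N10: 7.9  (via N15)
N13: 10.7  (via N10)
N39: 11.7  (via N31)
N28: 13.3  (via N31)
N8: 13.8  (via N28)
Shortest route: N38 → N31 → N28 → N8 = 13.8.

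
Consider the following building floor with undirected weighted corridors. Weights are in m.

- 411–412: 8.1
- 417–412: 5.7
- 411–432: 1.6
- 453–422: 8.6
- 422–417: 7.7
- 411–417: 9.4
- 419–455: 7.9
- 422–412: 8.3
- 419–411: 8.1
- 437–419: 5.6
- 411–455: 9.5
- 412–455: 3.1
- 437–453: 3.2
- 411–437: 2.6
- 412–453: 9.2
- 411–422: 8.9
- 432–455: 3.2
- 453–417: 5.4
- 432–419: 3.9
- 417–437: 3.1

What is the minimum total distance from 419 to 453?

Shortest distances from 419:
419: 0
432: 3.9  (via 419)
411: 5.5  (via 432)
437: 5.6  (via 419)
455: 7.1  (via 432)
417: 8.7  (via 437)
453: 8.8  (via 437)
Shortest route: 419 → 437 → 453 = 8.8 m.

8.8 m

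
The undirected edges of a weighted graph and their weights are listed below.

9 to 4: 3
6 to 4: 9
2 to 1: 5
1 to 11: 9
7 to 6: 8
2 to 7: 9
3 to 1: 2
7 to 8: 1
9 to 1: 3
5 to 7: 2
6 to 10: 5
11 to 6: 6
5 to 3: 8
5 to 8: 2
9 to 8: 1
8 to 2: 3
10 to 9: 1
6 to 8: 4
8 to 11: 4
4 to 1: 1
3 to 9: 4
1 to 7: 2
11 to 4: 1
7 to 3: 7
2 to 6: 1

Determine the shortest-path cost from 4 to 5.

Compare a few routes:
4 → 9 → 8 → 5: 3+1+2 = 6
4 → 1 → 7 → 5: 1+2+2 = 5
4 → 1 → 7 → 8 → 5: 1+2+1+2 = 6
Cheapest is 4 → 1 → 7 → 5 at 5.

5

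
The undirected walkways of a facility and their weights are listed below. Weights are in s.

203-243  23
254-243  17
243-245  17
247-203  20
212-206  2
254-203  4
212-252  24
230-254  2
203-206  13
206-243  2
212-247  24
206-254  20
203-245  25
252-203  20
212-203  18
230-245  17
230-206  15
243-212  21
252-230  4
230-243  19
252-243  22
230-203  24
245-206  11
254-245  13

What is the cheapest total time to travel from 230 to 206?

Candidate routes:
230–254–203–206: 2+4+13 = 19
230–206: 15 = 15
230–254–243–206: 2+17+2 = 21
230–243–206: 19+2 = 21
Cheapest is 230–206 at 15 s.

15 s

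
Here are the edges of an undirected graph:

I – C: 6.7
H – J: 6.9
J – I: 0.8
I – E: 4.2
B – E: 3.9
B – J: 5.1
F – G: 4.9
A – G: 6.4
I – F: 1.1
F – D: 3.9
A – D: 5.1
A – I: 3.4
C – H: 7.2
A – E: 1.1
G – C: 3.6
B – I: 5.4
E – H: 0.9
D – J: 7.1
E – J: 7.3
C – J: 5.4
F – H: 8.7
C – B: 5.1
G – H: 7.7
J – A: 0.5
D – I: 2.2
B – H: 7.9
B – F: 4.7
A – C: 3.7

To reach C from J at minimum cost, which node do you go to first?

A

Compare a few routes:
J–C: 5.4 = 5.4
J–I–A–C: 0.8+3.4+3.7 = 7.9
J–A–C: 0.5+3.7 = 4.2
J–I–C: 0.8+6.7 = 7.5
Cheapest is J–A–C at 4.2.
So from J the first move is to A.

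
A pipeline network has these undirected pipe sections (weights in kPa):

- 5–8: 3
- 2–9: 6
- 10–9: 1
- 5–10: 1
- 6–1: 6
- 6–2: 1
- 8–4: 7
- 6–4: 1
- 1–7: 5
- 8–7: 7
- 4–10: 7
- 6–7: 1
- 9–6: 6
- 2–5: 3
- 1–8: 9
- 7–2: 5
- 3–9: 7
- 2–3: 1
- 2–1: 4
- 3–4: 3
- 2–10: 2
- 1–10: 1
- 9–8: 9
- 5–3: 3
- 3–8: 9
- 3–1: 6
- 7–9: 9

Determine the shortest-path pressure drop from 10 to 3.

3 kPa

Enumerating some paths:
10 → 2 → 3: 2+1 = 3
10 → 5 → 3: 1+3 = 4
Cheapest is 10 → 2 → 3 at 3 kPa.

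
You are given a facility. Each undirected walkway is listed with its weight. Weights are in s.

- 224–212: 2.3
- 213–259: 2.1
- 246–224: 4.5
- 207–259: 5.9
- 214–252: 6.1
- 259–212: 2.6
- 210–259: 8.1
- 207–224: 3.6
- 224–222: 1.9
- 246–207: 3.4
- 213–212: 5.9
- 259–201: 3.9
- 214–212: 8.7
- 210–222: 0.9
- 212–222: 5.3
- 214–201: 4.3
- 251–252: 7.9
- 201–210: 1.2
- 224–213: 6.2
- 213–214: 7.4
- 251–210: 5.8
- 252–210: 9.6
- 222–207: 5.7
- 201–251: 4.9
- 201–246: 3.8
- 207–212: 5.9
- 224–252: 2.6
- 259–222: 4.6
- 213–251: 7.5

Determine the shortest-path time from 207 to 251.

12.1 s

Running Dijkstra from 207:
207: 0
246: 3.4  (via 207)
224: 3.6  (via 207)
222: 5.5  (via 224)
212: 5.9  (via 207)
259: 5.9  (via 207)
252: 6.2  (via 224)
210: 6.4  (via 222)
201: 7.2  (via 246)
213: 8  (via 259)
214: 11.5  (via 201)
251: 12.1  (via 201)
Shortest route: 207 → 246 → 201 → 251 = 12.1 s.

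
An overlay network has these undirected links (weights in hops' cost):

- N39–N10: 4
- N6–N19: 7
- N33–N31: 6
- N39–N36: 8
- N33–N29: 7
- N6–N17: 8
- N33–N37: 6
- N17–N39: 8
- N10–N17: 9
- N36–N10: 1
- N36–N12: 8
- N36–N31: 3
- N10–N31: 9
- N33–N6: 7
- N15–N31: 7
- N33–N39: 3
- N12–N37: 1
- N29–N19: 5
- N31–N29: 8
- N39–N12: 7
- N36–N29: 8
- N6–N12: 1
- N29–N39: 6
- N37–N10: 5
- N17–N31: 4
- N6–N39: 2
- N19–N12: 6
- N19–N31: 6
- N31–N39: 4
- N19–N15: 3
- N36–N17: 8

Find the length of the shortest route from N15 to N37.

Shortest distances from N15:
N15: 0
N19: 3  (via N15)
N31: 7  (via N15)
N29: 8  (via N19)
N12: 9  (via N19)
N37: 10  (via N12)
Shortest route: N15–N19–N12–N37 = 10 hops' cost.

10 hops' cost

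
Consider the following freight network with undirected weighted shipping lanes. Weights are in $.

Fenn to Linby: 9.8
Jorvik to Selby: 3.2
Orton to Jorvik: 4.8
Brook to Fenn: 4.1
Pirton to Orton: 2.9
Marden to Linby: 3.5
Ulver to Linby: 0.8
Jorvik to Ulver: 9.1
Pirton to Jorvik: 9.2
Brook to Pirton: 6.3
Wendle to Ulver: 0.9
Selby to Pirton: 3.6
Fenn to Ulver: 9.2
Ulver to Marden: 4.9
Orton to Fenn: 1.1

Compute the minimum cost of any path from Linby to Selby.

Running Dijkstra from Linby:
Linby: 0
Ulver: 0.8  (via Linby)
Wendle: 1.7  (via Ulver)
Marden: 3.5  (via Linby)
Fenn: 9.8  (via Linby)
Jorvik: 9.9  (via Ulver)
Orton: 10.9  (via Fenn)
Selby: 13.1  (via Jorvik)
Shortest route: Linby → Ulver → Jorvik → Selby = $13.1.

$13.1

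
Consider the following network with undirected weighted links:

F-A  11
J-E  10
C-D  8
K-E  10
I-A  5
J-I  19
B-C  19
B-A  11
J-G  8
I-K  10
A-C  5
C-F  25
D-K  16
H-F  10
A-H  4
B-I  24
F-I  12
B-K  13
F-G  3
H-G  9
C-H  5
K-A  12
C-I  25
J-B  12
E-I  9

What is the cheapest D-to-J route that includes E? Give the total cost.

36

Best D to E: D → K → E costing 26
Best E to J: E → J costing 10
Total via E: 26 + 10 = 36.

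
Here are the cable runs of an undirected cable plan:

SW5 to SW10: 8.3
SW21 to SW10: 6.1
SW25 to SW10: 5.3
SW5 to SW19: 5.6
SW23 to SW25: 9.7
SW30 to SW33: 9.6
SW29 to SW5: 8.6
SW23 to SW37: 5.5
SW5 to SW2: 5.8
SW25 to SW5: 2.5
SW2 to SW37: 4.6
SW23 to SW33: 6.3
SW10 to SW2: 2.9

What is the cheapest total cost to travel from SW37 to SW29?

19

Candidate routes:
SW37 → SW2 → SW5 → SW29: 4.6+5.8+8.6 = 19
SW37 → SW2 → SW10 → SW5 → SW29: 4.6+2.9+8.3+8.6 = 24.4
SW37 → SW2 → SW10 → SW25 → SW5 → SW29: 4.6+2.9+5.3+2.5+8.6 = 23.9
The minimum is 19 via SW37 → SW2 → SW5 → SW29.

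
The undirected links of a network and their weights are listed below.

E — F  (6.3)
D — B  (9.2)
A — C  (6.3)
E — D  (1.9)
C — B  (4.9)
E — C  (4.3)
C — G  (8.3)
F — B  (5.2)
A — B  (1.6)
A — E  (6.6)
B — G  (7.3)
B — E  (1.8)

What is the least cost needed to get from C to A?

Enumerating some paths:
C - B - A: 4.9+1.6 = 6.5
C - E - A: 4.3+6.6 = 10.9
C - E - B - A: 4.3+1.8+1.6 = 7.7
C - A: 6.3 = 6.3
The minimum is 6.3 via C - A.

6.3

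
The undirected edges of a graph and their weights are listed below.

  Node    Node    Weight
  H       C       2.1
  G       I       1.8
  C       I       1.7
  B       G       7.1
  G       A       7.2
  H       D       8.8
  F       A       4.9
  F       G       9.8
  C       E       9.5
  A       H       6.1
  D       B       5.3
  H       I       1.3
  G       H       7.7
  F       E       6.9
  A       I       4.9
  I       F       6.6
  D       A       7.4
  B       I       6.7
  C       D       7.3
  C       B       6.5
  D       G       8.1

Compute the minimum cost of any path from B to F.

13.3

Shortest distances from B:
B: 0
D: 5.3  (via B)
C: 6.5  (via B)
I: 6.7  (via B)
G: 7.1  (via B)
H: 8  (via I)
A: 11.6  (via I)
F: 13.3  (via I)
Shortest route: B → I → F = 13.3.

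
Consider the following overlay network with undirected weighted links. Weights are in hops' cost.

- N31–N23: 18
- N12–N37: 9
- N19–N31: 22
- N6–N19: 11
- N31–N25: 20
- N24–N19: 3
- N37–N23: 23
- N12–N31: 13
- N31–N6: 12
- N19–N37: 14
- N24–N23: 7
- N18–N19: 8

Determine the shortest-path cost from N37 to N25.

42 hops' cost

Running Dijkstra from N37:
N37: 0
N12: 9  (via N37)
N19: 14  (via N37)
N24: 17  (via N19)
N31: 22  (via N12)
N18: 22  (via N19)
N23: 23  (via N37)
N6: 25  (via N19)
N25: 42  (via N31)
Shortest route: N37 → N12 → N31 → N25 = 42 hops' cost.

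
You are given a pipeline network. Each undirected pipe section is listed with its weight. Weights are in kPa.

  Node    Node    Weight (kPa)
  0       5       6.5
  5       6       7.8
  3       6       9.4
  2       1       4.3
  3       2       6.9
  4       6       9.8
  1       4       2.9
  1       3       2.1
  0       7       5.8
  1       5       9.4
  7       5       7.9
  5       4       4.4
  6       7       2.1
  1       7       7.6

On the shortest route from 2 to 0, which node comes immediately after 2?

Enumerating some paths:
2–1–7–0: 4.3+7.6+5.8 = 17.7
2–1–4–5–0: 4.3+2.9+4.4+6.5 = 18.1
2–1–5–0: 4.3+9.4+6.5 = 20.2
2–3–1–7–0: 6.9+2.1+7.6+5.8 = 22.4
Cheapest is 2–1–7–0 at 17.7 kPa.
So from 2 the first move is to 1.

1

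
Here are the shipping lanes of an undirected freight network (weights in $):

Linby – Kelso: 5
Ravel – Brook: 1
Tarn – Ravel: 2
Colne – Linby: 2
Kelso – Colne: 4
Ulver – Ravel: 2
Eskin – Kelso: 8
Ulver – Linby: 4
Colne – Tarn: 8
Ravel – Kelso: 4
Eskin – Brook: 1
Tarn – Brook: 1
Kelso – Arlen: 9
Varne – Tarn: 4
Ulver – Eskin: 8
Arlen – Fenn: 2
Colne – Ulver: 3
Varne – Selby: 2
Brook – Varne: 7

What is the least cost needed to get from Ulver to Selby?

Compare a few routes:
Ulver → Ravel → Brook → Varne → Selby: 2+1+7+2 = 12
Ulver → Ravel → Tarn → Brook → Varne → Selby: 2+2+1+7+2 = 14
Ulver → Eskin → Brook → Tarn → Varne → Selby: 8+1+1+4+2 = 16
Ulver → Ravel → Tarn → Varne → Selby: 2+2+4+2 = 10
Cheapest is Ulver → Ravel → Tarn → Varne → Selby at $10.

$10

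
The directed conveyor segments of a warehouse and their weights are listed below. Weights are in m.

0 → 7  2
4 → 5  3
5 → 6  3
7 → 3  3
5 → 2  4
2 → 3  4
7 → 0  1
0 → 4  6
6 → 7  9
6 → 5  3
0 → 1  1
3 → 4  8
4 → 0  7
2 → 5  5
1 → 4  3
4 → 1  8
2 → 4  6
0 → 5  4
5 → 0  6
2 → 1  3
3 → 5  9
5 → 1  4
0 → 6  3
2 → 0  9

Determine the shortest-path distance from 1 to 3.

Compare a few routes:
1 → 4 → 5 → 6 → 7 → 3: 3+3+3+9+3 = 21
1 → 4 → 5 → 2 → 3: 3+3+4+4 = 14
1 → 4 → 5 → 0 → 7 → 3: 3+3+6+2+3 = 17
1 → 4 → 0 → 7 → 3: 3+7+2+3 = 15
Cheapest is 1 → 4 → 5 → 2 → 3 at 14 m.

14 m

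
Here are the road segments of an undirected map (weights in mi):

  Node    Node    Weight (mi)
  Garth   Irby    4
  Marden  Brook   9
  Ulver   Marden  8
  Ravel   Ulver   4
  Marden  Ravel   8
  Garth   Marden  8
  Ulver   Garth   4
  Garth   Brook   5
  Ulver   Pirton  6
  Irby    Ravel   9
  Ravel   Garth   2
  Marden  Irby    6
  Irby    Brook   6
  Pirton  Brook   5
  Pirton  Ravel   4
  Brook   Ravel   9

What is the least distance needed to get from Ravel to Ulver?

Shortest distances from Ravel:
Ravel: 0
Garth: 2  (via Ravel)
Pirton: 4  (via Ravel)
Ulver: 4  (via Ravel)
Shortest route: Ravel → Ulver = 4 mi.

4 mi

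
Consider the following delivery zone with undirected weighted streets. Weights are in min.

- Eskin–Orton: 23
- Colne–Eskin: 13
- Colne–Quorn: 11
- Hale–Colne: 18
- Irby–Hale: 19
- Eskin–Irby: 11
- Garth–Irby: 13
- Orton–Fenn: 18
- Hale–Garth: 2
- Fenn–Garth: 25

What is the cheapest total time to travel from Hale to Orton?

45 min

Enumerating some paths:
Hale–Garth–Fenn–Orton: 2+25+18 = 45
Hale–Garth–Irby–Eskin–Orton: 2+13+11+23 = 49
Hale–Irby–Eskin–Orton: 19+11+23 = 53
Cheapest is Hale–Garth–Fenn–Orton at 45 min.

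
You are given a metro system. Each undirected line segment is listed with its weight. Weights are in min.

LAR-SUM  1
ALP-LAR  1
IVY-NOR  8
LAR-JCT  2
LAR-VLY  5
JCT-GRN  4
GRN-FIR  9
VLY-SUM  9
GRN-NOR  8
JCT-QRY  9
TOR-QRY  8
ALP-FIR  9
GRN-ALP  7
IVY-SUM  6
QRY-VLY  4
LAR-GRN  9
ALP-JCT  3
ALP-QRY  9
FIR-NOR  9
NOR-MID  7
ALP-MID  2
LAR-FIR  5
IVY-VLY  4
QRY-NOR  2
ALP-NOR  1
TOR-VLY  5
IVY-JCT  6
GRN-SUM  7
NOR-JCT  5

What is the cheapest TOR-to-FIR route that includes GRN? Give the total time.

Shortest TOR→GRN: TOR–VLY–LAR–JCT–GRN = 16
Shortest GRN→FIR: GRN–FIR = 9
Total via GRN: 16 + 9 = 25 min.

25 min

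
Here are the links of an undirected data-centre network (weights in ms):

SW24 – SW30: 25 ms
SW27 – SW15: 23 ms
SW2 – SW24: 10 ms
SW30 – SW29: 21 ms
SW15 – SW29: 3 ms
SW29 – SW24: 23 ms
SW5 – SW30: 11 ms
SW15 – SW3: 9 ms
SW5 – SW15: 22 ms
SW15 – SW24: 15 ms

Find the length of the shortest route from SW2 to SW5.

Candidate routes:
SW2 → SW24 → SW15 → SW5: 10+15+22 = 47
SW2 → SW24 → SW30 → SW5: 10+25+11 = 46
Cheapest is SW2 → SW24 → SW30 → SW5 at 46 ms.

46 ms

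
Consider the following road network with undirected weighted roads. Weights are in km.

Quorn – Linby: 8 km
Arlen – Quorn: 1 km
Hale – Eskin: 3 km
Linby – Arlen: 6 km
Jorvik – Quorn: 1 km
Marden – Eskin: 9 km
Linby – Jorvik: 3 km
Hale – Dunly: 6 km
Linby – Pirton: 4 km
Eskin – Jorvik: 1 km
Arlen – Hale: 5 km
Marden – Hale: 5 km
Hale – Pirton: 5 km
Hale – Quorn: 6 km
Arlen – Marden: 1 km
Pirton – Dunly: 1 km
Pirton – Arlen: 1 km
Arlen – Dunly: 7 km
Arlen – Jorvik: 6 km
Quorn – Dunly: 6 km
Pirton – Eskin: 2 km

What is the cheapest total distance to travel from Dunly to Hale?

Candidate routes:
Dunly → Pirton → Arlen → Hale: 1+1+5 = 7
Dunly → Pirton → Arlen → Quorn → Jorvik → Eskin → Hale: 1+1+1+1+1+3 = 8
Dunly → Hale: 6 = 6
Dunly → Pirton → Arlen → Marden → Hale: 1+1+1+5 = 8
The minimum is 6 km via Dunly → Hale.

6 km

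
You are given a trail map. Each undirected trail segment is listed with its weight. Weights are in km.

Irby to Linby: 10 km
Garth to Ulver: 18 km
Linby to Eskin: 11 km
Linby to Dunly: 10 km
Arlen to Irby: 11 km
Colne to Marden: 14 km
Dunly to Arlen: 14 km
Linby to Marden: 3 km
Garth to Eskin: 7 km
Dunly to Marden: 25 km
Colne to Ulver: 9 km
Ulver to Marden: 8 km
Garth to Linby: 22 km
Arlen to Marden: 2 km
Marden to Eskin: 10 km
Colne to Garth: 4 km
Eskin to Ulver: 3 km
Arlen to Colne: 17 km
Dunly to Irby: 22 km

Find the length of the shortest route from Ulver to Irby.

Settle nodes by increasing distance from Ulver:
Ulver: 0
Eskin: 3  (via Ulver)
Marden: 8  (via Ulver)
Colne: 9  (via Ulver)
Arlen: 10  (via Marden)
Garth: 10  (via Eskin)
Linby: 11  (via Marden)
Irby: 21  (via Arlen)
Shortest route: Ulver → Marden → Arlen → Irby = 21 km.

21 km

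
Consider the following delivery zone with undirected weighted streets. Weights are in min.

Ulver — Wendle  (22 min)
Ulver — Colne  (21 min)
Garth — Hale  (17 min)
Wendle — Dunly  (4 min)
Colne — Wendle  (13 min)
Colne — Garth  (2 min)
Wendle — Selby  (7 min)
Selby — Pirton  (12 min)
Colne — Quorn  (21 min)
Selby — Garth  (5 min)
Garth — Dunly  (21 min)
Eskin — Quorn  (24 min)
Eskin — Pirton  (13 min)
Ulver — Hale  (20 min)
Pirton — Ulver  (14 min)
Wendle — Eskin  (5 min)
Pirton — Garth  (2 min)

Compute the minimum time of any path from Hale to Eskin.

Shortest distances from Hale:
Hale: 0
Garth: 17  (via Hale)
Colne: 19  (via Garth)
Pirton: 19  (via Garth)
Ulver: 20  (via Hale)
Selby: 22  (via Garth)
Wendle: 29  (via Selby)
Eskin: 32  (via Pirton)
Shortest route: Hale–Garth–Pirton–Eskin = 32 min.

32 min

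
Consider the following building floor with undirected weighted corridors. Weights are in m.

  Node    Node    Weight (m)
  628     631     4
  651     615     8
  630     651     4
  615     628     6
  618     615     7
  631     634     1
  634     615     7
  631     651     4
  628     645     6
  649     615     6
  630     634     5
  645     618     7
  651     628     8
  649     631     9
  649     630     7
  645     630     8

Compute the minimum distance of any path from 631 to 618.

15 m

Running Dijkstra from 631:
631: 0
634: 1  (via 631)
628: 4  (via 631)
651: 4  (via 631)
630: 6  (via 634)
615: 8  (via 634)
649: 9  (via 631)
645: 10  (via 628)
618: 15  (via 615)
Shortest route: 631 → 634 → 615 → 618 = 15 m.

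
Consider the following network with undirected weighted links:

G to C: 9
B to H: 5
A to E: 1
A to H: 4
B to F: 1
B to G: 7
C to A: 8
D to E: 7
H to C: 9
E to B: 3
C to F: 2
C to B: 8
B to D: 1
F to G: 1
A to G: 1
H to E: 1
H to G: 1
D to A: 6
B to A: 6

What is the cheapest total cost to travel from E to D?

4

Running Dijkstra from E:
E: 0
A: 1  (via E)
H: 1  (via E)
G: 2  (via A)
B: 3  (via E)
F: 3  (via G)
D: 4  (via B)
Shortest route: E → B → D = 4.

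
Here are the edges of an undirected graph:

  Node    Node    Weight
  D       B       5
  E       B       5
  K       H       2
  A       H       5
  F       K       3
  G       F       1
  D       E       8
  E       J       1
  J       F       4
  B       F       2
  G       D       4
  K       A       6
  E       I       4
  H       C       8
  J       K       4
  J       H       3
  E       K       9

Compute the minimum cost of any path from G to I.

10

Shortest distances from G:
G: 0
F: 1  (via G)
B: 3  (via F)
D: 4  (via G)
K: 4  (via F)
J: 5  (via F)
E: 6  (via J)
H: 6  (via K)
A: 10  (via K)
I: 10  (via E)
Shortest route: G → F → J → E → I = 10.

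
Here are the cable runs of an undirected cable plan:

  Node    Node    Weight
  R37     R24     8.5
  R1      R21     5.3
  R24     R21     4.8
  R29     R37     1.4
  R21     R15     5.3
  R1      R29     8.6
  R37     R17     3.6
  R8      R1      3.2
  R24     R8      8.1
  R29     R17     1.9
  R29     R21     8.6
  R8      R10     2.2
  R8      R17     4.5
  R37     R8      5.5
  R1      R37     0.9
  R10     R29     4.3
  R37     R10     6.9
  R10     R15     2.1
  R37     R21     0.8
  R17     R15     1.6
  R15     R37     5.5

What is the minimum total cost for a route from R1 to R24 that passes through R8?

Best R1 to R8: R1–R8 costing 3.2
Shortest R8→R24: R8–R24 = 8.1
Total via R8: 3.2 + 8.1 = 11.3.

11.3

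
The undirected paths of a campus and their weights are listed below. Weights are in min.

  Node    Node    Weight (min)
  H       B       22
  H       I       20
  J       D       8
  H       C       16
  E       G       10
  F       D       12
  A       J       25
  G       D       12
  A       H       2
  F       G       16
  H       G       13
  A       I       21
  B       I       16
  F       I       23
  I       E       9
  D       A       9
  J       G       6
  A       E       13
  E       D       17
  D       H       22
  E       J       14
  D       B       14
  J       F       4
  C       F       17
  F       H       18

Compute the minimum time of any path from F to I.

23 min

Candidate routes:
F → J → G → E → I: 4+6+10+9 = 29
F → J → E → I: 4+14+9 = 27
F → I: 23 = 23
Cheapest is F → I at 23 min.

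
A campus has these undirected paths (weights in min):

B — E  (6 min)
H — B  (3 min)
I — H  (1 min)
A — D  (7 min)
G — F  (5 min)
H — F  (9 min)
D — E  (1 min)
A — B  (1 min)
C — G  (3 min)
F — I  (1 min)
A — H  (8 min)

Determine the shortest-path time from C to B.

13 min

Shortest distances from C:
C: 0
G: 3  (via C)
F: 8  (via G)
I: 9  (via F)
H: 10  (via I)
B: 13  (via H)
Shortest route: C → G → F → I → H → B = 13 min.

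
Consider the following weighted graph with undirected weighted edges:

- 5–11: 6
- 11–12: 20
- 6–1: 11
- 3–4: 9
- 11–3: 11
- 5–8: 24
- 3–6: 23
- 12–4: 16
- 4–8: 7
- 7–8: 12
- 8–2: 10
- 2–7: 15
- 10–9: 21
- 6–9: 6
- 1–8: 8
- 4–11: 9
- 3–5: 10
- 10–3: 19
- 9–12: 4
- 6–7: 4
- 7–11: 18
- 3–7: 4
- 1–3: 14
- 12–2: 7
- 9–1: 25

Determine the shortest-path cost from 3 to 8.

16

Shortest distances from 3:
3: 0
7: 4  (via 3)
6: 8  (via 7)
4: 9  (via 3)
5: 10  (via 3)
11: 11  (via 3)
1: 14  (via 3)
9: 14  (via 6)
8: 16  (via 7)
Shortest route: 3 → 7 → 8 = 16.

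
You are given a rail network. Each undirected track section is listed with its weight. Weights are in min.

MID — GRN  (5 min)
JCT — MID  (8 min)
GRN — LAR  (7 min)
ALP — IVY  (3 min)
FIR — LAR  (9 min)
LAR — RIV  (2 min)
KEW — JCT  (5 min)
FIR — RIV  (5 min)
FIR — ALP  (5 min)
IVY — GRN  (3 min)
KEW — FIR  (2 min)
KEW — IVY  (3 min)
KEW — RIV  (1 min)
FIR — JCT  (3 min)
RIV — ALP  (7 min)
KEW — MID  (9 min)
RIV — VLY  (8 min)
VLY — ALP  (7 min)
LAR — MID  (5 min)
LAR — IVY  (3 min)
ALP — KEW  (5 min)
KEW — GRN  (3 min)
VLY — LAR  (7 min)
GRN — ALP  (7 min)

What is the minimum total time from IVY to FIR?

5 min

Enumerating some paths:
IVY → KEW → FIR: 3+2 = 5
IVY → GRN → KEW → FIR: 3+3+2 = 8
IVY → ALP → FIR: 3+5 = 8
IVY → LAR → RIV → KEW → FIR: 3+2+1+2 = 8
Cheapest is IVY → KEW → FIR at 5 min.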